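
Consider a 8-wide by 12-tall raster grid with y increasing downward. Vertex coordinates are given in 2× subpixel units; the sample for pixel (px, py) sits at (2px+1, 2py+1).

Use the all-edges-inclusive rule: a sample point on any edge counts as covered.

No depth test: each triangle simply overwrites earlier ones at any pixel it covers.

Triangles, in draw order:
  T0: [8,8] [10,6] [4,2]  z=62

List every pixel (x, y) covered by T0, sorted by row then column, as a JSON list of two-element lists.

T0:
  2·area = 20  (B↔C swapped to make it positive)
  edge (8, 8)→(4, 2): d=(-4,-6) inclusive
  edge (4, 2)→(10, 6): d=(6,4) inclusive
  edge (10, 6)→(8, 8): d=(-2,2) inclusive
    (7,0)@(15, 1): e=[70,-50,0] → .  [on edge]
    (2,1)@(5, 3): e=[2,2,16] → X
    (3,1)@(7, 3): e=[14,-6,12] → .
    (6,1)@(13, 3): e=[50,-30,0] → .  [on edge]
    (2,2)@(5, 5): e=[-6,14,12] → .
    (3,2)@(7, 5): e=[6,6,8] → X
    (4,2)@(9, 5): e=[18,-2,4] → .
    (5,2)@(11, 5): e=[30,-10,0] → .  [on edge]
    (3,3)@(7, 7): e=[-2,18,4] → .
    (4,3)@(9, 7): e=[10,10,0] → X  [on edge]
    (5,3)@(11, 7): e=[22,2,-4] → .
    (3,4)@(7, 9): e=[-10,30,0] → .  [on edge]
    (2,5)@(5, 11): e=[-30,50,0] → .  [on edge]
    (1,6)@(3, 13): e=[-50,70,0] → .  [on edge]
    (0,7)@(1, 15): e=[-70,90,0] → .  [on edge]
  covered (3 px):
    . . . . . . . .
    . . X . . . . .
    . . . X . . . .
    . . . . X . . .
    . . . . . . . .
    . . . . . . . .
    . . . . . . . .
    . . . . . . . .
    . . . . . . . .
    . . . . . . . .
    . . . . . . . .
    . . . . . . . .

Answer: [[2,1],[3,2],[4,3]]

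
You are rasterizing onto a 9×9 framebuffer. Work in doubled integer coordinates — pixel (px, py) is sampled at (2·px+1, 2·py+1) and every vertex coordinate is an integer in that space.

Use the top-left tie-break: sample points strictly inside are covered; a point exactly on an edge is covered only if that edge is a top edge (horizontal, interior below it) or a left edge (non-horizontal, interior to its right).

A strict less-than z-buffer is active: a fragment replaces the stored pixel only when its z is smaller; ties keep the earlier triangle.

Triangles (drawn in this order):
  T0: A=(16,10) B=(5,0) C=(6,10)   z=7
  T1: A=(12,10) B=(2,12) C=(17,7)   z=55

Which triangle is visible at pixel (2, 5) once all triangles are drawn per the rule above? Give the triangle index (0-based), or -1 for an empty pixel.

T0:
  2·area = 100  (B↔C swapped to make it positive)
  edge (16, 10)→(6, 10): d=(-10,0) right/bottom  bias=-1
  edge (6, 10)→(5, 0): d=(-1,-10) top-left  bias=+0
  edge (5, 0)→(16, 10): d=(11,10) right/bottom  bias=-1
    (3,1)@(7, 3): e=[70,17,13] → #
    (4,1)@(9, 3): e=[70,37,-7] → ·
    (3,2)@(7, 5): e=[50,15,35] → #
    (4,2)@(9, 5): e=[50,35,15] → #
    (5,2)@(11, 5): e=[50,55,-5] → ·
    (3,3)@(7, 7): e=[30,13,57] → #
    (5,3)@(11, 7): e=[30,53,17] → #
    (6,3)@(13, 7): e=[30,73,-3] → ·
    (3,4)@(7, 9): e=[10,11,79] → #
    (6,4)@(13, 9): e=[10,71,19] → #
    (7,4)@(15, 9): e=[10,91,-1] → ·
    (3,5)@(7, 11): e=[-10,9,101] → ·
  covered (10 px):
    · · · · · · · · ·
    · · · # · · · · ·
    · · · # # · · · ·
    · · · # # # · · ·
    · · · # # # # · ·
    · · · · · · · · ·
    · · · · · · · · ·
    · · · · · · · · ·
    · · · · · · · · ·
T1:
  2·area = 20
  edge (12, 10)→(2, 12): d=(-10,2) right/bottom  bias=-1
  edge (2, 12)→(17, 7): d=(15,-5) top-left  bias=+0
  edge (17, 7)→(12, 10): d=(-5,3) right/bottom  bias=-1
    (8,3)@(17, 7): e=[20,0,0] → ·  [on edge]
    (5,4)@(11, 9): e=[12,0,8] → #  [on edge]
    (6,4)@(13, 9): e=[8,10,2] → #
    (7,4)@(15, 9): e=[4,20,-4] → ·
    (8,4)@(17, 9): e=[0,30,-10] → ·  [on edge]
    (2,5)@(5, 11): e=[4,0,16] → #  [on edge]
    (3,5)@(7, 11): e=[0,10,10] → ·  [on edge]
    (5,5)@(11, 11): e=[-8,30,-2] → ·
    (6,5)@(13, 11): e=[-12,40,-8] → ·
    (2,6)@(5, 13): e=[-16,30,6] → ·
    (3,6)@(7, 13): e=[-20,40,0] → ·  [on edge]
  covered (3 px):
    · · · · · · · · ·
    · · · · · · · · ·
    · · · · · · · · ·
    · · · · · · · · ·
    · · · · · # # · ·
    · · # · · · · · ·
    · · · · · · · · ·
    · · · · · · · · ·
    · · · · · · · · ·

Z-buffer (winner per pixel, '.' = empty):
  . . . . . . . . .
  . . . 0 . . . . .
  . . . 0 0 . . . .
  . . . 0 0 0 . . .
  . . . 0 0 0 0 . .
  . . 1 . . . . . .
  . . . . . . . . .
  . . . . . . . . .
  . . . . . . . . .

Answer: 1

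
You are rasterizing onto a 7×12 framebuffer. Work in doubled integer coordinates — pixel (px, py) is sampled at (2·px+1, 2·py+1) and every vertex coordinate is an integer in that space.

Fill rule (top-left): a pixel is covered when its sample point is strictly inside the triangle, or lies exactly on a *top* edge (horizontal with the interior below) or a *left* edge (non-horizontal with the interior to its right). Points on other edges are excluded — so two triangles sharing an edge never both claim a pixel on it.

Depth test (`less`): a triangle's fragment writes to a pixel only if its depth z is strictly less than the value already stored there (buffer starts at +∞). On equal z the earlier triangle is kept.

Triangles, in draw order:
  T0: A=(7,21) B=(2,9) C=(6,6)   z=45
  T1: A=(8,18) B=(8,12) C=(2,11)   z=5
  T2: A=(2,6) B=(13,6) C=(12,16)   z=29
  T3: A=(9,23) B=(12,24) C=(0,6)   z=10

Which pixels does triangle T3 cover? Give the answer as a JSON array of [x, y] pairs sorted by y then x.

T0:
  2·area = 63
  edge (7, 21)→(2, 9): d=(-5,-12) top-left  bias=+0
  edge (2, 9)→(6, 6): d=(4,-3) top-left  bias=+0
  edge (6, 6)→(7, 21): d=(1,15) right/bottom  bias=-1
    (2,3)@(5, 7): e=[46,1,16] → X
    (3,3)@(7, 7): e=[70,7,-14] → .
    (1,4)@(3, 9): e=[12,3,48] → X
    (3,4)@(7, 9): e=[60,15,-12] → .
    (1,5)@(3, 11): e=[2,11,50] → X
    (3,5)@(7, 11): e=[50,23,-10] → .
    (1,6)@(3, 13): e=[-8,19,52] → .
    (2,6)@(5, 13): e=[16,25,22] → X
    (3,6)@(7, 13): e=[40,31,-8] → .
    (2,7)@(5, 15): e=[6,33,24] → X
    (3,7)@(7, 15): e=[30,39,-6] → .
    (2,8)@(5, 17): e=[-4,41,26] → .
    (3,10)@(7, 21): e=[0,63,0] → .  [on edge]
  covered (7 px):
    . . . . . . .
    . . . . . . .
    . . . . . . .
    . . X . . . .
    . X X . . . .
    . X X . . . .
    . . X . . . .
    . . X . . . .
    . . . . . . .
    . . . . . . .
    . . . . . . .
    . . . . . . .
T1:
  2·area = 36  (B↔C swapped to make it positive)
  edge (8, 18)→(2, 11): d=(-6,-7) top-left  bias=+0
  edge (2, 11)→(8, 12): d=(6,1) right/bottom  bias=-1
  edge (8, 12)→(8, 18): d=(0,6) right/bottom  bias=-1
    (2,6)@(5, 13): e=[9,9,18] → X
    (3,6)@(7, 13): e=[23,7,6] → X
    (4,6)@(9, 13): e=[37,5,-6] → .
    (2,7)@(5, 15): e=[-3,21,18] → .
    (3,7)@(7, 15): e=[11,19,6] → X
    (4,7)@(9, 15): e=[25,17,-6] → .
    (3,8)@(7, 17): e=[-1,31,6] → .
  covered (3 px):
    . . . . . . .
    . . . . . . .
    . . . . . . .
    . . . . . . .
    . . . . . . .
    . . . . . . .
    . . X X . . .
    . . . X . . .
    . . . . . . .
    . . . . . . .
    . . . . . . .
    . . . . . . .
T2:
  2·area = 110
  edge (2, 6)→(13, 6): d=(11,0) top-left  bias=+0
  edge (13, 6)→(12, 16): d=(-1,10) right/bottom  bias=-1
  edge (12, 16)→(2, 6): d=(-10,-10) top-left  bias=+0
    (0,2)@(1, 5): e=[-11,121,0] → .  [on edge]
    (1,3)@(3, 7): e=[11,99,0] → X  [on edge]
    (2,3)@(5, 7): e=[11,79,20] → X
    (3,3)@(7, 7): e=[11,59,40] → X
    (4,3)@(9, 7): e=[11,39,60] → X
    (5,3)@(11, 7): e=[11,19,80] → X
    (6,3)@(13, 7): e=[11,-1,100] → .
    (1,4)@(3, 9): e=[33,97,-20] → .
    (2,4)@(5, 9): e=[33,77,0] → X  [on edge]
    (6,4)@(13, 9): e=[33,-3,80] → .
    (2,5)@(5, 11): e=[55,75,-20] → .
    (3,5)@(7, 11): e=[55,55,0] → X  [on edge]
    (4,6)@(9, 13): e=[77,33,0] → X  [on edge]
    (5,7)@(11, 15): e=[99,11,0] → X  [on edge]
    (6,8)@(13, 17): e=[121,-11,0] → .  [on edge]
  covered (15 px):
    . . . . . . .
    . . . . . . .
    . . . . . . .
    . X X X X X .
    . . X X X X .
    . . . X X X .
    . . . . X X .
    . . . . . X .
    . . . . . . .
    . . . . . . .
    . . . . . . .
    . . . . . . .
T3:
  2·area = 42  (B↔C swapped to make it positive)
  edge (9, 23)→(0, 6): d=(-9,-17) top-left  bias=+0
  edge (0, 6)→(12, 24): d=(12,18) right/bottom  bias=-1
  edge (12, 24)→(9, 23): d=(-3,-1) top-left  bias=+0
    (1,5)@(3, 11): e=[6,6,30] → X
    (2,5)@(5, 11): e=[40,-30,32] → .
    (1,6)@(3, 13): e=[-12,30,24] → .
    (2,7)@(5, 15): e=[4,18,20] → X
    (3,7)@(7, 15): e=[38,-18,22] → .
    (2,8)@(5, 17): e=[-14,42,14] → .
    (3,8)@(7, 17): e=[20,6,16] → X
    (4,8)@(9, 17): e=[54,-30,18] → .
    (3,9)@(7, 19): e=[2,30,10] → X
    (4,9)@(9, 19): e=[36,-6,12] → .
    (1,10)@(3, 21): e=[-84,126,0] → .  [on edge]
    (3,10)@(7, 21): e=[-16,54,4] → .
    (4,11)@(9, 23): e=[0,42,0] → X  [on edge]
  covered (7 px):
    . . . . . . .
    . . . . . . .
    . . . . . . .
    . . . . . . .
    . . . . . . .
    . X . . . . .
    . . . . . . .
    . . X . . . .
    . . . X . . .
    . . . X . . .
    . . . . X . .
    . . . . X X .

Final: [[1,5],[2,7],[3,8],[3,9],[4,10],[4,11],[5,11]]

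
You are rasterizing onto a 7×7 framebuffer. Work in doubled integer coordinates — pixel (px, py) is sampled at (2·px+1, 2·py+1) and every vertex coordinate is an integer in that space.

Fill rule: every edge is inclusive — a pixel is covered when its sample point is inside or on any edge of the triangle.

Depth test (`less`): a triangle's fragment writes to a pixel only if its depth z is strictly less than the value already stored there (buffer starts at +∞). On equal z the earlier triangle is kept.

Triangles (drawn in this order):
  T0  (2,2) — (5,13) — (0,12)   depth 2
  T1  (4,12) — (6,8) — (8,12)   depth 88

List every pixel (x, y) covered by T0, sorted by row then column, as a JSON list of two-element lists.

T0:
  2·area = 52
  edge (2, 2)→(5, 13): d=(3,11) inclusive
  edge (5, 13)→(0, 12): d=(-5,-1) inclusive
  edge (0, 12)→(2, 2): d=(2,-10) inclusive
    (0,3)@(1, 7): e=[26,26,0] → X  [on edge]
    (1,3)@(3, 7): e=[4,28,20] → X
    (2,3)@(5, 7): e=[-18,30,40] → .
    (0,4)@(1, 9): e=[32,16,4] → X
    (2,4)@(5, 9): e=[-12,20,44] → .
    (0,5)@(1, 11): e=[38,6,8] → X
    (2,5)@(5, 11): e=[-6,10,48] → .
    (0,6)@(1, 13): e=[44,-4,12] → .
    (1,6)@(3, 13): e=[22,-2,32] → .
    (2,6)@(5, 13): e=[0,0,52] → X  [on edge]
    (3,6)@(7, 13): e=[-22,2,72] → .
  covered (7 px):
    . . . . . . .
    . . . . . . .
    . . . . . . .
    X X . . . . .
    X X . . . . .
    X X . . . . .
    . . X . . . .
T1:
  2·area = 16
  edge (4, 12)→(6, 8): d=(2,-4) inclusive
  edge (6, 8)→(8, 12): d=(2,4) inclusive
  edge (8, 12)→(4, 12): d=(-4,0) inclusive
    (2,5)@(5, 11): e=[2,10,4] → X
    (3,5)@(7, 11): e=[10,2,4] → X
    (4,5)@(9, 11): e=[18,-6,4] → .
    (2,6)@(5, 13): e=[6,14,-4] → .
    (3,6)@(7, 13): e=[14,6,-4] → .
  covered (2 px):
    . . . . . . .
    . . . . . . .
    . . . . . . .
    . . . . . . .
    . . . . . . .
    . . X X . . .
    . . . . . . .

Result: [[0,3],[1,3],[0,4],[1,4],[0,5],[1,5],[2,6]]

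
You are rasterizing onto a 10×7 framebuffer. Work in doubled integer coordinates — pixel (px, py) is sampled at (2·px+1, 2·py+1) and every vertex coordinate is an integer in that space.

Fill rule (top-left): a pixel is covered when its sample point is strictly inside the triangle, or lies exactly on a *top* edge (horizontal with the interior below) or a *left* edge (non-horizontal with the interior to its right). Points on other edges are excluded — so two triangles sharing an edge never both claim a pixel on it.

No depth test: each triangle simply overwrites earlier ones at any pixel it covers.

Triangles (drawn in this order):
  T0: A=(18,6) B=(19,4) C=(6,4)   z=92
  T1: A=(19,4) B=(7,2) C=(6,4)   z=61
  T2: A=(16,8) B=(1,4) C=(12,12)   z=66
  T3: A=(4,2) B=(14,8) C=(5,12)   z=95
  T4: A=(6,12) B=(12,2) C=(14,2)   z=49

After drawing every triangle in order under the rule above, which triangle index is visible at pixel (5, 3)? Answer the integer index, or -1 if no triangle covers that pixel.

T0:
  2·area = 26  (B↔C swapped to make it positive)
  edge (18, 6)→(6, 4): d=(-12,-2) top-left  bias=+0
  edge (6, 4)→(19, 4): d=(13,0) top-left  bias=+0
  edge (19, 4)→(18, 6): d=(-1,2) right/bottom  bias=-1
    (6,2)@(13, 5): e=[2,13,11] → X
    (7,2)@(15, 5): e=[6,13,7] → X
    (8,2)@(17, 5): e=[10,13,3] → X
    (9,2)@(19, 5): e=[14,13,-1] → .
    (6,3)@(13, 7): e=[-22,39,9] → .
    (7,3)@(15, 7): e=[-18,39,5] → .
    (8,3)@(17, 7): e=[-14,39,1] → .
  covered (3 px):
    . . . . . . . . . .
    . . . . . . . . . .
    . . . . . . X X X .
    . . . . . . . . . .
    . . . . . . . . . .
    . . . . . . . . . .
    . . . . . . . . . .
T1:
  2·area = 26  (B↔C swapped to make it positive)
  edge (19, 4)→(6, 4): d=(-13,0) right/bottom  bias=-1
  edge (6, 4)→(7, 2): d=(1,-2) top-left  bias=+0
  edge (7, 2)→(19, 4): d=(12,2) right/bottom  bias=-1
    (0,0)@(1, 1): e=[39,-13,0] → .  [on edge]
    (3,1)@(7, 3): e=[13,1,12] → X
    (4,1)@(9, 3): e=[13,5,8] → X
    (5,1)@(11, 3): e=[13,9,4] → X
    (6,1)@(13, 3): e=[13,13,0] → .  [on edge]
    (3,2)@(7, 5): e=[-13,3,36] → .
    (4,2)@(9, 5): e=[-13,7,32] → .
    (5,2)@(11, 5): e=[-13,11,28] → .
  covered (3 px):
    . . . . . . . . . .
    . . . X X X . . . .
    . . . . . . . . . .
    . . . . . . . . . .
    . . . . . . . . . .
    . . . . . . . . . .
    . . . . . . . . . .
T2:
  2·area = 76  (B↔C swapped to make it positive)
  edge (16, 8)→(12, 12): d=(-4,4) right/bottom  bias=-1
  edge (12, 12)→(1, 4): d=(-11,-8) top-left  bias=+0
  edge (1, 4)→(16, 8): d=(15,4) right/bottom  bias=-1
    (1,2)@(3, 5): e=[64,5,7] → X
    (2,2)@(5, 5): e=[56,21,-1] → .
    (9,2)@(19, 5): e=[0,133,-57] → .  [on edge]
    (1,3)@(3, 7): e=[56,-17,37] → .
    (3,3)@(7, 7): e=[40,15,21] → X
    (4,3)@(9, 7): e=[32,31,13] → X
    (5,3)@(11, 7): e=[24,47,5] → X
    (6,3)@(13, 7): e=[16,63,-3] → .
    (8,3)@(17, 7): e=[0,95,-19] → .  [on edge]
    (3,4)@(7, 9): e=[32,-7,51] → .
    (4,4)@(9, 9): e=[24,9,43] → X
    (6,4)@(13, 9): e=[8,41,27] → X
    (7,4)@(15, 9): e=[0,57,19] → .  [on edge]
    (6,5)@(13, 11): e=[0,19,57] → .  [on edge]
    (5,6)@(11, 13): e=[0,-19,95] → .  [on edge]
  covered (8 px):
    . . . . . . . . . .
    . . . . . . . . . .
    . X . . . . . . . .
    . . . X X X . . . .
    . . . . X X X . . .
    . . . . . X . . . .
    . . . . . . . . . .
T3:
  2·area = 94
  edge (4, 2)→(14, 8): d=(10,6) right/bottom  bias=-1
  edge (14, 8)→(5, 12): d=(-9,4) right/bottom  bias=-1
  edge (5, 12)→(4, 2): d=(-1,-10) top-left  bias=+0
    (2,1)@(5, 3): e=[4,81,9] → X
    (3,1)@(7, 3): e=[-8,73,29] → .
    (2,2)@(5, 5): e=[24,63,7] → X
    (3,2)@(7, 5): e=[12,55,27] → X
    (4,2)@(9, 5): e=[0,47,47] → .  [on edge]
    (2,3)@(5, 7): e=[44,45,5] → X
    (4,3)@(9, 7): e=[20,29,45] → X
    (5,3)@(11, 7): e=[8,21,65] → X
    (6,3)@(13, 7): e=[-4,13,85] → .
    (2,4)@(5, 9): e=[64,27,3] → X
    (6,4)@(13, 9): e=[16,-5,83] → .
    (2,5)@(5, 11): e=[84,9,1] → X
    (9,5)@(19, 11): e=[0,-47,141] → .  [on edge]
  covered (13 px):
    . . . . . . . . . .
    . . X . . . . . . .
    . . X X . . . . . .
    . . X X X X . . . .
    . . X X X X . . . .
    . . X X . . . . . .
    . . . . . . . . . .
T4:
  2·area = 20
  edge (6, 12)→(12, 2): d=(6,-10) top-left  bias=+0
  edge (12, 2)→(14, 2): d=(2,0) top-left  bias=+0
  edge (14, 2)→(6, 12): d=(-8,10) right/bottom  bias=-1
    (6,1)@(13, 3): e=[16,2,2] → X
    (7,1)@(15, 3): e=[36,2,-18] → .
    (5,2)@(11, 5): e=[8,6,6] → X
    (6,2)@(13, 5): e=[28,6,-14] → .
    (4,3)@(9, 7): e=[0,10,10] → X  [on edge]
    (5,3)@(11, 7): e=[20,10,-10] → .
    (4,4)@(9, 9): e=[12,14,-6] → .
  covered (3 px):
    . . . . . . . . . .
    . . . . . . X . . .
    . . . . . X . . . .
    . . . . X . . . . .
    . . . . . . . . . .
    . . . . . . . . . .
    . . . . . . . . . .

Z-buffer (winner per pixel, '.' = empty):
  . . . . . . . . . .
  . . 3 1 1 1 4 . . .
  . 2 3 3 . 4 0 0 0 .
  . . 3 3 4 3 . . . .
  . . 3 3 3 3 2 . . .
  . . 3 3 . 2 . . . .
  . . . . . . . . . .

Result: 3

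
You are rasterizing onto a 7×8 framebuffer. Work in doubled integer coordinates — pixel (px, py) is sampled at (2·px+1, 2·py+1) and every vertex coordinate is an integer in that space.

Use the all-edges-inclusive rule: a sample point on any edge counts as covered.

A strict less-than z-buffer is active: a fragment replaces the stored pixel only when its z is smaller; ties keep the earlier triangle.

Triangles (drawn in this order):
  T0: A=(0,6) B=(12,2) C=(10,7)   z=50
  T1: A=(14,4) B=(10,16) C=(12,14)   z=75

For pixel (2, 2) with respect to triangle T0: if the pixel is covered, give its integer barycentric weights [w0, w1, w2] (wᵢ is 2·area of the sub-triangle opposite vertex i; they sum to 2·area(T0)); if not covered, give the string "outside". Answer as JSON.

T0:
  2·area = 52
  edge (0, 6)→(12, 2): d=(12,-4) inclusive
  edge (12, 2)→(10, 7): d=(-2,5) inclusive
  edge (10, 7)→(0, 6): d=(-10,-1) inclusive
    (4,1)@(9, 3): e=[0,13,39] → #  [on edge]
    (5,1)@(11, 3): e=[8,3,41] → #
    (6,1)@(13, 3): e=[16,-7,43] → ·
    (1,2)@(3, 5): e=[0,39,13] → #  [on edge]
    (2,2)@(5, 5): e=[8,29,15] → #
    (3,2)@(7, 5): e=[16,19,17] → #
    (5,2)@(11, 5): e=[32,-1,21] → ·
    (1,3)@(3, 7): e=[24,35,-7] → ·
    (2,3)@(5, 7): e=[32,25,-5] → ·
    (3,3)@(7, 7): e=[40,15,-3] → ·
    (4,3)@(9, 7): e=[48,5,-1] → ·
  covered (6 px):
    · · · · · · ·
    · · · · # # ·
    · # # # # · ·
    · · · · · · ·
    · · · · · · ·
    · · · · · · ·
    · · · · · · ·
    · · · · · · ·
T1:
  2·area = 16  (B↔C swapped to make it positive)
  edge (14, 4)→(12, 14): d=(-2,10) inclusive
  edge (12, 14)→(10, 16): d=(-2,2) inclusive
  edge (10, 16)→(14, 4): d=(4,-12) inclusive
    (6,3)@(13, 7): e=[4,12,0] → #  [on edge]
    (6,4)@(13, 9): e=[0,8,8] → #  [on edge]
    (6,5)@(13, 11): e=[-4,4,16] → ·
    (5,6)@(11, 13): e=[12,4,0] → #  [on edge]
    (6,6)@(13, 13): e=[-8,0,24] → ·  [on edge]
    (5,7)@(11, 15): e=[8,0,8] → #  [on edge]
    (6,7)@(13, 15): e=[-12,-4,32] → ·
  covered (4 px):
    · · · · · · ·
    · · · · · · ·
    · · · · · · ·
    · · · · · · #
    · · · · · · #
    · · · · · · ·
    · · · · · # ·
    · · · · · # ·

Answer: [29,15,8]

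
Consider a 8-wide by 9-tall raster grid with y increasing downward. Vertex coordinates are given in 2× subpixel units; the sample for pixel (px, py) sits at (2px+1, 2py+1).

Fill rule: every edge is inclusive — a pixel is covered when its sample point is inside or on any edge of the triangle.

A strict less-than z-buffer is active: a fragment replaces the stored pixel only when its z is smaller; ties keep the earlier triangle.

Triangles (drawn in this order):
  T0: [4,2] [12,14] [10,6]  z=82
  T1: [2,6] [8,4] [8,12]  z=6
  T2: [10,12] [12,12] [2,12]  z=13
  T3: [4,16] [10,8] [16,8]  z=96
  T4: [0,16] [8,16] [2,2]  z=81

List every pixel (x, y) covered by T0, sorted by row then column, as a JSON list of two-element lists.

T0:
  2·area = 40  (B↔C swapped to make it positive)
  edge (4, 2)→(10, 6): d=(6,4) inclusive
  edge (10, 6)→(12, 14): d=(2,8) inclusive
  edge (12, 14)→(4, 2): d=(-8,-12) inclusive
    (2,1)@(5, 3): e=[2,34,4] → #
    (3,1)@(7, 3): e=[-6,18,28] → ·
    (2,2)@(5, 5): e=[14,38,-12] → ·
    (3,2)@(7, 5): e=[6,22,12] → #
    (4,2)@(9, 5): e=[-2,6,36] → ·
    (3,3)@(7, 7): e=[18,26,-4] → ·
    (4,3)@(9, 7): e=[10,10,20] → #
    (5,3)@(11, 7): e=[2,-6,44] → ·
    (4,4)@(9, 9): e=[22,14,4] → #
    (5,4)@(11, 9): e=[14,-2,28] → ·
    (4,5)@(9, 11): e=[34,18,-12] → ·
    (5,5)@(11, 11): e=[26,2,12] → #
  covered (5 px):
    · · · · · · · ·
    · · # · · · · ·
    · · · # · · · ·
    · · · · # · · ·
    · · · · # · · ·
    · · · · · # · ·
    · · · · · · · ·
    · · · · · · · ·
    · · · · · · · ·
T1:
  2·area = 48
  edge (2, 6)→(8, 4): d=(6,-2) inclusive
  edge (8, 4)→(8, 12): d=(0,8) inclusive
  edge (8, 12)→(2, 6): d=(-6,-6) inclusive
    (5,1)@(11, 3): e=[0,-24,72] → ·  [on edge]
    (0,2)@(1, 5): e=[-8,56,0] → ·  [on edge]
    (2,2)@(5, 5): e=[0,24,24] → #  [on edge]
    (3,2)@(7, 5): e=[4,8,36] → #
    (4,2)@(9, 5): e=[8,-8,48] → ·
    (1,3)@(3, 7): e=[8,40,0] → #  [on edge]
    (4,3)@(9, 7): e=[20,-8,36] → ·
    (1,4)@(3, 9): e=[20,40,-12] → ·
    (2,4)@(5, 9): e=[24,24,0] → #  [on edge]
    (4,4)@(9, 9): e=[32,-8,24] → ·
    (2,5)@(5, 11): e=[36,24,-12] → ·
    (3,5)@(7, 11): e=[40,8,0] → #  [on edge]
    (4,6)@(9, 13): e=[56,-8,0] → ·  [on edge]
    (5,7)@(11, 15): e=[72,-24,0] → ·  [on edge]
    (6,8)@(13, 17): e=[88,-40,0] → ·  [on edge]
  covered (8 px):
    · · · · · · · ·
    · · · · · · · ·
    · · # # · · · ·
    · # # # · · · ·
    · · # # · · · ·
    · · · # · · · ·
    · · · · · · · ·
    · · · · · · · ·
    · · · · · · · ·
T2:
  degenerate (2·area = 0) — covers nothing
T3:
  2·area = 48
  edge (4, 16)→(10, 8): d=(6,-8) inclusive
  edge (10, 8)→(16, 8): d=(6,0) inclusive
  edge (16, 8)→(4, 16): d=(-12,8) inclusive
    (5,4)@(11, 9): e=[14,6,28] → #
    (6,4)@(13, 9): e=[30,6,12] → #
    (7,4)@(15, 9): e=[46,6,-4] → ·
    (4,5)@(9, 11): e=[10,18,20] → #
    (6,5)@(13, 11): e=[42,18,-12] → ·
    (3,6)@(7, 13): e=[6,30,12] → #
    (4,6)@(9, 13): e=[22,30,-4] → ·
    (5,6)@(11, 13): e=[38,30,-20] → ·
    (2,7)@(5, 15): e=[2,42,4] → #
    (3,7)@(7, 15): e=[18,42,-12] → ·
    (2,8)@(5, 17): e=[14,54,-20] → ·
  covered (6 px):
    · · · · · · · ·
    · · · · · · · ·
    · · · · · · · ·
    · · · · · · · ·
    · · · · · # # ·
    · · · · # # · ·
    · · · # · · · ·
    · · # · · · · ·
    · · · · · · · ·
T4:
  2·area = 112  (B↔C swapped to make it positive)
  edge (0, 16)→(2, 2): d=(2,-14) inclusive
  edge (2, 2)→(8, 16): d=(6,14) inclusive
  edge (8, 16)→(0, 16): d=(-8,0) inclusive
    (1,2)@(3, 5): e=[20,4,88] → #
    (2,2)@(5, 5): e=[48,-24,88] → ·
    (1,3)@(3, 7): e=[24,16,72] → #
    (2,3)@(5, 7): e=[52,-12,72] → ·
    (0,4)@(1, 9): e=[0,56,56] → #  [on edge]
    (2,4)@(5, 9): e=[56,0,56] → #  [on edge]
    (3,4)@(7, 9): e=[84,-28,56] → ·
    (0,5)@(1, 11): e=[4,68,40] → #
    (3,5)@(7, 11): e=[88,-16,40] → ·
    (0,6)@(1, 13): e=[8,80,24] → #
    (3,6)@(7, 13): e=[92,-4,24] → ·
    (0,7)@(1, 15): e=[12,92,8] → #
  covered (15 px):
    · · · · · · · ·
    · · · · · · · ·
    · # · · · · · ·
    · # · · · · · ·
    # # # · · · · ·
    # # # · · · · ·
    # # # · · · · ·
    # # # # · · · ·
    · · · · · · · ·

Final: [[2,1],[3,2],[4,3],[4,4],[5,5]]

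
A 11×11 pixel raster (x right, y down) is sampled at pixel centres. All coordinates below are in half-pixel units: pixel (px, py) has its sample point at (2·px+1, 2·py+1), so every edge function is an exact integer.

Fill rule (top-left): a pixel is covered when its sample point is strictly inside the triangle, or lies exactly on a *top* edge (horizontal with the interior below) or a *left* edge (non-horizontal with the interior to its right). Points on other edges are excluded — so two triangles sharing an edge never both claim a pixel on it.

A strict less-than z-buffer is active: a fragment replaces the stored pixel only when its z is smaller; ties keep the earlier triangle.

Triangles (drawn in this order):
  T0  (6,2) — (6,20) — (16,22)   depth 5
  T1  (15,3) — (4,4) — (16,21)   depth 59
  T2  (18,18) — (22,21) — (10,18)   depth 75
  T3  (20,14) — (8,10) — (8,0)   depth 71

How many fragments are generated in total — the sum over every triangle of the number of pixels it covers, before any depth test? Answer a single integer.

T0:
  2·area = 180  (B↔C swapped to make it positive)
  edge (6, 2)→(16, 22): d=(10,20) right/bottom  bias=-1
  edge (16, 22)→(6, 20): d=(-10,-2) top-left  bias=+0
  edge (6, 20)→(6, 2): d=(0,-18) top-left  bias=+0
    (3,2)@(7, 5): e=[10,152,18] → #
    (4,2)@(9, 5): e=[-30,156,54] → ·
    (3,3)@(7, 7): e=[30,132,18] → #
    (4,3)@(9, 7): e=[-10,136,54] → ·
    (3,4)@(7, 9): e=[50,112,18] → #
    (4,4)@(9, 9): e=[10,116,54] → #
    (5,4)@(11, 9): e=[-30,120,90] → ·
    (3,5)@(7, 11): e=[70,92,18] → #
    (5,5)@(11, 11): e=[-10,100,90] → ·
    (3,6)@(7, 13): e=[90,72,18] → #
    (5,6)@(11, 13): e=[10,80,90] → #
    (6,6)@(13, 13): e=[-30,84,126] → ·
    (0,9)@(1, 19): e=[270,0,-90] → ·  [on edge]
    (5,10)@(11, 21): e=[90,0,90] → #  [on edge]
  covered (23 px):
    · · · · · · · · · · ·
    · · · · · · · · · · ·
    · · · # · · · · · · ·
    · · · # · · · · · · ·
    · · · # # · · · · · ·
    · · · # # · · · · · ·
    · · · # # # · · · · ·
    · · · # # # · · · · ·
    · · · # # # # · · · ·
    · · · # # # # · · · ·
    · · · · · # # # · · ·
T1:
  2·area = 199  (B↔C swapped to make it positive)
  edge (15, 3)→(16, 21): d=(1,18) right/bottom  bias=-1
  edge (16, 21)→(4, 4): d=(-12,-17) top-left  bias=+0
  edge (4, 4)→(15, 3): d=(11,-1) top-left  bias=+0
    (7,1)@(15, 3): e=[0,199,0] → ·  [on edge]
    (2,2)@(5, 5): e=[182,5,12] → #
    (3,2)@(7, 5): e=[146,39,14] → #
    (4,2)@(9, 5): e=[110,73,16] → #
    (5,2)@(11, 5): e=[74,107,18] → #
    (6,2)@(13, 5): e=[38,141,20] → #
    (7,2)@(15, 5): e=[2,175,22] → #
    (8,2)@(17, 5): e=[-34,209,24] → ·
    (2,3)@(5, 7): e=[184,-19,34] → ·
    (3,3)@(7, 7): e=[148,15,36] → #
    (8,3)@(17, 7): e=[-32,185,46] → ·
    (3,4)@(7, 9): e=[150,-9,58] → ·
  covered (26 px):
    · · · · · · · · · · ·
    · · · · · · · · · · ·
    · · # # # # # # · · ·
    · · · # # # # # · · ·
    · · · · # # # # · · ·
    · · · · # # # # · · ·
    · · · · · # # # · · ·
    · · · · · · # # · · ·
    · · · · · · · # · · ·
    · · · · · · · # · · ·
    · · · · · · · · · · ·
T2:
  2·area = 24
  edge (18, 18)→(22, 21): d=(4,3) right/bottom  bias=-1
  edge (22, 21)→(10, 18): d=(-12,-3) top-left  bias=+0
  edge (10, 18)→(18, 18): d=(8,0) top-left  bias=+0
    (7,9)@(15, 19): e=[13,3,8] → #
    (8,9)@(17, 19): e=[7,9,8] → #
    (9,9)@(19, 19): e=[1,15,8] → #
    (10,9)@(21, 19): e=[-5,21,8] → ·
    (7,10)@(15, 21): e=[21,-21,24] → ·
    (8,10)@(17, 21): e=[15,-15,24] → ·
    (9,10)@(19, 21): e=[9,-9,24] → ·
  covered (3 px):
    · · · · · · · · · · ·
    · · · · · · · · · · ·
    · · · · · · · · · · ·
    · · · · · · · · · · ·
    · · · · · · · · · · ·
    · · · · · · · · · · ·
    · · · · · · · · · · ·
    · · · · · · · · · · ·
    · · · · · · · · · · ·
    · · · · · · · # # # ·
    · · · · · · · · · · ·
T3:
  2·area = 120
  edge (20, 14)→(8, 10): d=(-12,-4) top-left  bias=+0
  edge (8, 10)→(8, 0): d=(0,-10) top-left  bias=+0
  edge (8, 0)→(20, 14): d=(12,14) right/bottom  bias=-1
    (4,1)@(9, 3): e=[88,10,22] → #
    (5,1)@(11, 3): e=[96,30,-6] → ·
    (4,2)@(9, 5): e=[64,10,46] → #
    (5,2)@(11, 5): e=[72,30,18] → #
    (6,2)@(13, 5): e=[80,50,-10] → ·
    (4,3)@(9, 7): e=[40,10,70] → #
    (6,3)@(13, 7): e=[56,50,14] → #
    (7,3)@(15, 7): e=[64,70,-14] → ·
    (2,4)@(5, 9): e=[0,-30,150] → ·  [on edge]
    (4,4)@(9, 9): e=[16,10,94] → #
    (7,4)@(15, 9): e=[40,70,10] → #
    (8,4)@(17, 9): e=[48,90,-18] → ·
    (5,5)@(11, 11): e=[0,30,90] → #  [on edge]
    (8,6)@(17, 13): e=[0,90,30] → #  [on edge]
  covered (16 px):
    · · · · · · · · · · ·
    · · · · # · · · · · ·
    · · · · # # · · · · ·
    · · · · # # # · · · ·
    · · · · # # # # · · ·
    · · · · · # # # # · ·
    · · · · · · · · # # ·
    · · · · · · · · · · ·
    · · · · · · · · · · ·
    · · · · · · · · · · ·
    · · · · · · · · · · ·

Final: 68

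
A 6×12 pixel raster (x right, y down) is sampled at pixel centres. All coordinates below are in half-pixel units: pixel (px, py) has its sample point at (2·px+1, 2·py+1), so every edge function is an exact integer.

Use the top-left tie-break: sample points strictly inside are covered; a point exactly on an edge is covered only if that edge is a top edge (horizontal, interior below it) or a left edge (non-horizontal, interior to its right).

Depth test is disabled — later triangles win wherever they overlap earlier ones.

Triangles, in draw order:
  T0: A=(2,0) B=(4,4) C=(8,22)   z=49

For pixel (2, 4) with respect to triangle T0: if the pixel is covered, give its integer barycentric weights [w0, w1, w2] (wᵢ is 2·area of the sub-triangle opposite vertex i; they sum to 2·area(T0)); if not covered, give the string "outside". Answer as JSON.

T0:
  2·area = 20
  edge (2, 0)→(4, 4): d=(2,4) right/bottom  bias=-1
  edge (4, 4)→(8, 22): d=(4,18) right/bottom  bias=-1
  edge (8, 22)→(2, 0): d=(-6,-22) top-left  bias=+0
    (1,1)@(3, 3): e=[2,14,4] → #
    (2,1)@(5, 3): e=[-6,-22,48] → ·
    (1,2)@(3, 5): e=[6,22,-8] → ·
    (2,4)@(5, 9): e=[6,2,12] → #
    (3,4)@(7, 9): e=[-2,-34,56] → ·
    (2,5)@(5, 11): e=[10,10,0] → #  [on edge]
    (3,5)@(7, 11): e=[2,-26,44] → ·
    (2,6)@(5, 13): e=[14,18,-12] → ·
  covered (3 px):
    · · · · · ·
    · # · · · ·
    · · · · · ·
    · · · · · ·
    · · # · · ·
    · · # · · ·
    · · · · · ·
    · · · · · ·
    · · · · · ·
    · · · · · ·
    · · · · · ·
    · · · · · ·

Result: [2,12,6]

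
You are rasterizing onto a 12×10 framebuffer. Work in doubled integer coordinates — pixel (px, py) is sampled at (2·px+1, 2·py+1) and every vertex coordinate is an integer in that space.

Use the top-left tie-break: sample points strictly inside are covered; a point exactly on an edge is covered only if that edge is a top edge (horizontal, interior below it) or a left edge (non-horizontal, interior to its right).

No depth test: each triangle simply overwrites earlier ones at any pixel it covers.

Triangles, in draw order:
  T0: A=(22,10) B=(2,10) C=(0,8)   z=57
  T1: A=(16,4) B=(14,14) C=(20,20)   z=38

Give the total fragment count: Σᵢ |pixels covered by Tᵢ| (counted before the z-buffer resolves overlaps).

T0:
  2·area = 40
  edge (22, 10)→(2, 10): d=(-20,0) right/bottom  bias=-1
  edge (2, 10)→(0, 8): d=(-2,-2) top-left  bias=+0
  edge (0, 8)→(22, 10): d=(22,2) right/bottom  bias=-1
    (0,4)@(1, 9): e=[20,0,20] → X  [on edge]
    (1,4)@(3, 9): e=[20,4,16] → X
    (2,4)@(5, 9): e=[20,8,12] → X
    (3,4)@(7, 9): e=[20,12,8] → X
    (4,4)@(9, 9): e=[20,16,4] → X
    (5,4)@(11, 9): e=[20,20,0] → .  [on edge]
    (0,5)@(1, 11): e=[-20,-4,64] → .
    (1,5)@(3, 11): e=[-20,0,60] → .  [on edge]
    (2,5)@(5, 11): e=[-20,4,56] → .
    (3,5)@(7, 11): e=[-20,8,52] → .
    (4,5)@(9, 11): e=[-20,12,48] → .
    (2,6)@(5, 13): e=[-60,0,100] → .  [on edge]
    (3,7)@(7, 15): e=[-100,0,140] → .  [on edge]
    (4,8)@(9, 17): e=[-140,0,180] → .  [on edge]
    (5,9)@(11, 19): e=[-180,0,220] → .  [on edge]
  covered (5 px):
    . . . . . . . . . . . .
    . . . . . . . . . . . .
    . . . . . . . . . . . .
    . . . . . . . . . . . .
    X X X X X . . . . . . .
    . . . . . . . . . . . .
    . . . . . . . . . . . .
    . . . . . . . . . . . .
    . . . . . . . . . . . .
    . . . . . . . . . . . .
T1:
  2·area = 72  (B↔C swapped to make it positive)
  edge (16, 4)→(20, 20): d=(4,16) right/bottom  bias=-1
  edge (20, 20)→(14, 14): d=(-6,-6) top-left  bias=+0
  edge (14, 14)→(16, 4): d=(2,-10) top-left  bias=+0
    (0,0)@(1, 1): e=[228,0,-156] → .  [on edge]
    (1,1)@(3, 3): e=[204,0,-132] → .  [on edge]
    (2,2)@(5, 5): e=[180,0,-108] → .  [on edge]
    (3,3)@(7, 7): e=[156,0,-84] → .  [on edge]
    (4,4)@(9, 9): e=[132,0,-60] → .  [on edge]
    (7,4)@(15, 9): e=[36,36,0] → X  [on edge]
    (8,4)@(17, 9): e=[4,48,20] → X
    (9,4)@(19, 9): e=[-28,60,40] → .
    (5,5)@(11, 11): e=[108,0,-36] → .  [on edge]
    (7,5)@(15, 11): e=[44,24,4] → X
    (9,5)@(19, 11): e=[-20,48,44] → .
    (6,6)@(13, 13): e=[84,0,-12] → .  [on edge]
    (7,7)@(15, 15): e=[60,0,12] → X  [on edge]
    (8,8)@(17, 17): e=[36,0,36] → X  [on edge]
    (6,9)@(13, 19): e=[108,-36,0] → .  [on edge]
    (9,9)@(19, 19): e=[12,0,60] → X  [on edge]
  covered (11 px):
    . . . . . . . . . . . .
    . . . . . . . . . . . .
    . . . . . . . . . . . .
    . . . . . . . . . . . .
    . . . . . . . X X . . .
    . . . . . . . X X . . .
    . . . . . . . X X . . .
    . . . . . . . X X . . .
    . . . . . . . . X X . .
    . . . . . . . . . X . .

Answer: 16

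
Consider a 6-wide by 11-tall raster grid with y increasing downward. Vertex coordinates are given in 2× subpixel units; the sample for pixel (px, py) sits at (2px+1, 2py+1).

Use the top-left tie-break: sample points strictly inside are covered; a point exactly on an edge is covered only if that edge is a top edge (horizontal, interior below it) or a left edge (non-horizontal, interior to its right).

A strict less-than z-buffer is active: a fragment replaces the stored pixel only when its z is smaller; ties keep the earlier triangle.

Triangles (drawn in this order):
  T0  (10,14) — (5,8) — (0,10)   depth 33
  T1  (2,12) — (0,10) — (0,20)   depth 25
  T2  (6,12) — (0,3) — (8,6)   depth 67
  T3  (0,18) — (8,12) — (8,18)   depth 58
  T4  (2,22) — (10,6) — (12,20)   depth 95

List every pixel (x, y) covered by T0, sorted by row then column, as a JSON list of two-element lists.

T0:
  2·area = 40  (B↔C swapped to make it positive)
  edge (10, 14)→(0, 10): d=(-10,-4) top-left  bias=+0
  edge (0, 10)→(5, 8): d=(5,-2) top-left  bias=+0
  edge (5, 8)→(10, 14): d=(5,6) right/bottom  bias=-1
    (1,4)@(3, 9): e=[22,1,17] → X
    (2,4)@(5, 9): e=[30,5,5] → X
    (3,4)@(7, 9): e=[38,9,-7] → .
    (1,5)@(3, 11): e=[2,11,27] → X
    (3,5)@(7, 11): e=[18,19,3] → X
    (4,5)@(9, 11): e=[26,23,-9] → .
    (1,6)@(3, 13): e=[-18,21,37] → .
    (2,6)@(5, 13): e=[-10,25,25] → .
    (3,6)@(7, 13): e=[-2,29,13] → .
    (4,6)@(9, 13): e=[6,33,1] → X
    (5,6)@(11, 13): e=[14,37,-11] → .
    (4,7)@(9, 15): e=[-14,43,11] → .
  covered (6 px):
    . . . . . .
    . . . . . .
    . . . . . .
    . . . . . .
    . X X . . .
    . X X X . .
    . . . . X .
    . . . . . .
    . . . . . .
    . . . . . .
    . . . . . .
T1:
  2·area = 20  (B↔C swapped to make it positive)
  edge (2, 12)→(0, 20): d=(-2,8) right/bottom  bias=-1
  edge (0, 20)→(0, 10): d=(0,-10) top-left  bias=+0
  edge (0, 10)→(2, 12): d=(2,2) right/bottom  bias=-1
    (0,5)@(1, 11): e=[10,10,0] → .  [on edge]
    (0,6)@(1, 13): e=[6,10,4] → X
    (1,6)@(3, 13): e=[-10,30,0] → .  [on edge]
    (0,7)@(1, 15): e=[2,10,8] → X
    (1,7)@(3, 15): e=[-14,30,4] → .
    (2,7)@(5, 15): e=[-30,50,0] → .  [on edge]
    (0,8)@(1, 17): e=[-2,10,12] → .
    (3,8)@(7, 17): e=[-50,70,0] → .  [on edge]
    (4,9)@(9, 19): e=[-70,90,0] → .  [on edge]
    (5,10)@(11, 21): e=[-90,110,0] → .  [on edge]
  covered (2 px):
    . . . . . .
    . . . . . .
    . . . . . .
    . . . . . .
    . . . . . .
    . . . . . .
    X . . . . .
    X . . . . .
    . . . . . .
    . . . . . .
    . . . . . .
T2:
  2·area = 54
  edge (6, 12)→(0, 3): d=(-6,-9) top-left  bias=+0
  edge (0, 3)→(8, 6): d=(8,3) right/bottom  bias=-1
  edge (8, 6)→(6, 12): d=(-2,6) right/bottom  bias=-1
    (4,1)@(9, 3): e=[81,-27,0] → .  [on edge]
    (1,2)@(3, 5): e=[15,7,32] → X
    (2,2)@(5, 5): e=[33,1,20] → X
    (3,2)@(7, 5): e=[51,-5,8] → .
    (1,3)@(3, 7): e=[3,23,28] → X
    (3,3)@(7, 7): e=[39,11,4] → X
    (4,3)@(9, 7): e=[57,5,-8] → .
    (1,4)@(3, 9): e=[-9,39,24] → .
    (2,4)@(5, 9): e=[9,33,12] → X
    (3,4)@(7, 9): e=[27,27,0] → .  [on edge]
    (2,5)@(5, 11): e=[-3,49,8] → .
    (2,7)@(5, 15): e=[-27,81,0] → .  [on edge]
    (1,10)@(3, 21): e=[-81,135,0] → .  [on edge]
  covered (6 px):
    . . . . . .
    . . . . . .
    . X X . . .
    . X X X . .
    . . X . . .
    . . . . . .
    . . . . . .
    . . . . . .
    . . . . . .
    . . . . . .
    . . . . . .
T3:
  2·area = 48
  edge (0, 18)→(8, 12): d=(8,-6) top-left  bias=+0
  edge (8, 12)→(8, 18): d=(0,6) right/bottom  bias=-1
  edge (8, 18)→(0, 18): d=(-8,0) right/bottom  bias=-1
    (3,6)@(7, 13): e=[2,6,40] → X
    (4,6)@(9, 13): e=[14,-6,40] → .
    (2,7)@(5, 15): e=[6,18,24] → X
    (4,7)@(9, 15): e=[30,-6,24] → .
    (1,8)@(3, 17): e=[10,30,8] → X
    (4,8)@(9, 17): e=[46,-6,8] → .
    (1,9)@(3, 19): e=[26,30,-8] → .
    (2,9)@(5, 19): e=[38,18,-8] → .
    (3,9)@(7, 19): e=[50,6,-8] → .
  covered (6 px):
    . . . . . .
    . . . . . .
    . . . . . .
    . . . . . .
    . . . . . .
    . . . . . .
    . . . X . .
    . . X X . .
    . X X X . .
    . . . . . .
    . . . . . .
T4:
  2·area = 144
  edge (2, 22)→(10, 6): d=(8,-16) top-left  bias=+0
  edge (10, 6)→(12, 20): d=(2,14) right/bottom  bias=-1
  edge (12, 20)→(2, 22): d=(-10,2) right/bottom  bias=-1
    (4,4)@(9, 9): e=[8,20,116] → X
    (5,4)@(11, 9): e=[40,-8,112] → .
    (4,5)@(9, 11): e=[24,24,96] → X
    (5,5)@(11, 11): e=[56,-4,92] → .
    (3,6)@(7, 13): e=[8,56,80] → X
    (5,6)@(11, 13): e=[72,0,72] → .  [on edge]
    (3,7)@(7, 15): e=[24,60,60] → X
    (5,7)@(11, 15): e=[88,4,52] → X
    (2,8)@(5, 17): e=[8,92,44] → X
    (2,9)@(5, 19): e=[24,96,24] → X
    (1,10)@(3, 21): e=[8,128,8] → X
    (3,10)@(7, 21): e=[72,72,0] → .  [on edge]
  covered (17 px):
    . . . . . .
    . . . . . .
    . . . . . .
    . . . . . .
    . . . . X .
    . . . . X .
    . . . X X .
    . . . X X X
    . . X X X X
    . . X X X X
    . X X . . .

Final: [[1,4],[2,4],[1,5],[2,5],[3,5],[4,6]]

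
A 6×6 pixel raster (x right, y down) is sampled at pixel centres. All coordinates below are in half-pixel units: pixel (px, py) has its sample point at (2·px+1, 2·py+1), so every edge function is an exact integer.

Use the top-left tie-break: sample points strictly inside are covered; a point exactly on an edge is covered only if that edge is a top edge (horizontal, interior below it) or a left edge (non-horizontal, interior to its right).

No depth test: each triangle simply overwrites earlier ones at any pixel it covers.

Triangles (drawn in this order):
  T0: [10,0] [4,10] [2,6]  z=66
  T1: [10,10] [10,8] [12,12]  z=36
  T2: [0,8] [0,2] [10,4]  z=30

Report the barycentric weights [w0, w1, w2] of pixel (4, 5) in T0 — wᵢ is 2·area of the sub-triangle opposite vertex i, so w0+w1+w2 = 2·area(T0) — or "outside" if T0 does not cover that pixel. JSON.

T0:
  2·area = 44
  edge (10, 0)→(4, 10): d=(-6,10) right/bottom  bias=-1
  edge (4, 10)→(2, 6): d=(-2,-4) top-left  bias=+0
  edge (2, 6)→(10, 0): d=(8,-6) top-left  bias=+0
    (4,0)@(9, 1): e=[4,38,2] → █
    (5,0)@(11, 1): e=[-16,46,14] → ·
    (3,1)@(7, 3): e=[12,26,6] → █
    (4,1)@(9, 3): e=[-8,34,18] → ·
    (2,2)@(5, 5): e=[20,14,10] → █
    (3,2)@(7, 5): e=[0,22,22] → ·  [on edge]
    (1,3)@(3, 7): e=[28,2,14] → █
    (3,3)@(7, 7): e=[-12,18,38] → ·
    (1,4)@(3, 9): e=[16,-2,30] → ·
    (2,4)@(5, 9): e=[-4,6,42] → ·
  covered (5 px):
    · · · · █ ·
    · · · █ · ·
    · · █ · · ·
    · █ █ · · ·
    · · · · · ·
    · · · · · ·
T1:
  2·area = 4
  edge (10, 10)→(10, 8): d=(0,-2) top-left  bias=+0
  edge (10, 8)→(12, 12): d=(2,4) right/bottom  bias=-1
  edge (12, 12)→(10, 10): d=(-2,-2) top-left  bias=+0
    (0,0)@(1, 1): e=[-18,22,0] → ·  [on edge]
    (1,1)@(3, 3): e=[-14,18,0] → ·  [on edge]
    (2,2)@(5, 5): e=[-10,14,0] → ·  [on edge]
    (3,3)@(7, 7): e=[-6,10,0] → ·  [on edge]
    (4,4)@(9, 9): e=[-2,6,0] → ·  [on edge]
    (5,5)@(11, 11): e=[2,2,0] → █  [on edge]
  covered (1 px):
    · · · · · ·
    · · · · · ·
    · · · · · ·
    · · · · · ·
    · · · · · ·
    · · · · · █
T2:
  2·area = 60
  edge (0, 8)→(0, 2): d=(0,-6) top-left  bias=+0
  edge (0, 2)→(10, 4): d=(10,2) right/bottom  bias=-1
  edge (10, 4)→(0, 8): d=(-10,4) right/bottom  bias=-1
    (0,1)@(1, 3): e=[6,8,46] → █
    (1,1)@(3, 3): e=[18,4,38] → █
    (2,1)@(5, 3): e=[30,0,30] → ·  [on edge]
    (0,2)@(1, 5): e=[6,28,26] → █
    (2,2)@(5, 5): e=[30,20,10] → █
    (3,2)@(7, 5): e=[42,16,2] → █
    (4,2)@(9, 5): e=[54,12,-6] → ·
    (0,3)@(1, 7): e=[6,48,6] → █
    (1,3)@(3, 7): e=[18,44,-2] → ·
    (2,3)@(5, 7): e=[30,40,-10] → ·
    (3,3)@(7, 7): e=[42,36,-18] → ·
    (0,4)@(1, 9): e=[6,68,-14] → ·
  covered (7 px):
    · · · · · ·
    █ █ · · · ·
    █ █ █ █ · ·
    █ · · · · ·
    · · · · · ·
    · · · · · ·

Final: "outside"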